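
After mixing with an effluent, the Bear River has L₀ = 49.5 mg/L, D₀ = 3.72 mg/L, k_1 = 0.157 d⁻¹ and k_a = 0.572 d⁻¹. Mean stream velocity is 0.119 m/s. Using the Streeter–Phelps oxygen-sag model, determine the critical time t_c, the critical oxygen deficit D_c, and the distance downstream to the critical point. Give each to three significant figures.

With k_a/k_1 = 3.643 and 1 − D₀(k_a−k_1)/(k_1 L₀) = 0.8014,
t_c = ln(3.643 × 0.8014) / (0.572 − 0.157) = ln(2.920) / 0.4150 = 1.071/0.4150 = 2.582 d.
D_c = (k_1/k_a) L₀ e^(−k_1 t_c) = (0.157/0.572) × 49.5 × e^(−0.157×2.582) = 0.2745 × 49.5 × 0.6668 = 9.059 mg/L.
x_c = v t_c = 0.119 m/s × 2.582 d × 86400 s/d = 26540 m ≈ 26.5 km.

t_c ≈ 2.58 d; D_c ≈ 9.06 mg/L; x_c ≈ 26.5 km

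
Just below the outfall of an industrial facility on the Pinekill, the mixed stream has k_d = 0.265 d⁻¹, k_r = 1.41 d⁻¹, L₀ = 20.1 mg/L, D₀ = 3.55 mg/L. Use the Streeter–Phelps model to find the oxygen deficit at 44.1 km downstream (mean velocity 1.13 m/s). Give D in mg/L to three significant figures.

Travel time t = x/v = 44.1 km / (1.13 m/s) = 44100 m / 1.13 m/s = 39030 s = 0.4517 d.
k_d L₀/(k_r−k_d) = 0.265×20.1/(1.41−0.265) = 5.327/1.145 = 4.652 mg/L.
e^(−k_d t) = e^(−0.265×0.4517) = 0.8872; e^(−k_r t) = e^(−1.41×0.4517) = 0.5289.
D = 4.652 × (0.8872 − 0.5289) + 3.55 × 0.5289 = 1.667 + 1.878 = 3.544 mg/L.

D ≈ 3.54 mg/L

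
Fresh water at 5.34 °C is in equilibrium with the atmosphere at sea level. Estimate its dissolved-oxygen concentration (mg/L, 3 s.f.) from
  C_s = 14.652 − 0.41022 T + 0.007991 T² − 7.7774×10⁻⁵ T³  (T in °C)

C_s = 14.652 − 0.41022×5.34 + 0.007991×5.34² − 7.7774×10⁻⁵×5.34³ = 12.68 mg/L.

C_s ≈ 12.7 mg/L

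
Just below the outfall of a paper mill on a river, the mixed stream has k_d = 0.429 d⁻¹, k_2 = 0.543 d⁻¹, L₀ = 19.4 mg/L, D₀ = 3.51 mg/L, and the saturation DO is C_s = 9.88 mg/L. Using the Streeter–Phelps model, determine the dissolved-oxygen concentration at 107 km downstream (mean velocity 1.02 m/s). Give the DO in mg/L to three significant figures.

Travel time t = x/v = 107 km / (1.02 m/s) = 107000 m / 1.02 m/s = 104900 s = 1.214 d.
k_d L₀/(k_2−k_d) = 0.429×19.4/(0.543−0.429) = 8.323/0.1140 = 73.01 mg/L.
e^(−k_d t) = e^(−0.429×1.214) = 0.5940; e^(−k_2 t) = e^(−0.543×1.214) = 0.5172.
D = 73.01 × (0.5940 − 0.5172) + 3.51 × 0.5172 = 5.605 + 1.815 = 7.421 mg/L.
DO = C_s − D = 9.88 − 7.421 = 2.459 mg/L.

DO ≈ 2.46 mg/L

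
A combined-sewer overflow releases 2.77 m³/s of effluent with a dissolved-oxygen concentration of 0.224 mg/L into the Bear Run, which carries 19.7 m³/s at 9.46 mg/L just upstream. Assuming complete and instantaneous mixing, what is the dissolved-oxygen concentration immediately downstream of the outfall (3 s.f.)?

8.32 mg/L

Flow-weighted mixing: C = (Q_r C_r + Q_w C_w)/(Q_r + Q_w)
= (19.7×9.46 + 2.77×0.224)/(19.7 + 2.77) = 187.0/22.47 = 8.321 mg/L.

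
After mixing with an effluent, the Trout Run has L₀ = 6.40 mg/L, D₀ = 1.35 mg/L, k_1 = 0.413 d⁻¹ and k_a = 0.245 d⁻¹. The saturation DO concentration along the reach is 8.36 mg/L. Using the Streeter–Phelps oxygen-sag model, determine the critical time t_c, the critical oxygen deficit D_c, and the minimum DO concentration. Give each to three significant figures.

At the critical point dD/dt = 0, so k_1 L₀ e^(−k_1 t) = k_a D. Substituting D(t) from the Streeter–Phelps equation and solving for t gives
t_c = ln[(k_a/k_1)(1 − D₀(k_a−k_1)/(k_1 L₀))] / (k_a−k_1).
Here k_a−k_1 = -0.1680 d⁻¹ and 1 − D₀(k_a−k_1)/(k_1 L₀) = 1 − 1.35×-0.1680/(0.413×6.40) = 1.086, so
t_c = ln(0.5932 × 1.086) / -0.1680 = -0.4399 / -0.1680 = 2.618 d.
D_c = (k_1/k_a) L₀ e^(−k_1 t_c) = (0.413/0.245) × 6.40 × e^(−0.413×2.618) = 1.686 × 6.40 × 0.3391 = 3.659 mg/L.
Minimum DO = C_s − D_c = 8.36 − 3.659 = 4.701 mg/L.

t_c ≈ 2.62 d; D_c ≈ 3.66 mg/L; min DO ≈ 4.70 mg/L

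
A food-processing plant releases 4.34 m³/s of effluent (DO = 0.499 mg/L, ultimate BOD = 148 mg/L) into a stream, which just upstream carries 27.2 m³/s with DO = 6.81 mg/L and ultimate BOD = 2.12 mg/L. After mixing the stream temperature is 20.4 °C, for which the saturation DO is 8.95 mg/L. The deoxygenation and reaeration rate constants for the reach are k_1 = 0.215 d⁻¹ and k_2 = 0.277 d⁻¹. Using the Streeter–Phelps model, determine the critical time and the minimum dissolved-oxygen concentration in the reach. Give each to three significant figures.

t_c ≈ 3.44 d; minimum DO ≈ 0.734 mg/L

Mixed DO = (27.2×6.81 + 4.34×0.499)/(27.2+4.34) = 187.4/31.54 = 5.942 mg/L.
Mixed L₀ = (27.2×2.12 + 4.34×148)/(31.54) = 700.0/31.54 = 22.19 mg/L.
Initial deficit D₀ = C_s − DO₀ = 8.95 − 5.942 = 3.008 mg/L.
t_c = (1/0.06200) ln[(0.277/0.215)(1 − 3.008×0.06200/(0.215×22.19))] = 16.13 × ln(1.238) = 3.444 d.
D_c = (0.215/0.277) × 22.19 × e^(−0.215×3.444) = 0.7762 × 22.19 × 0.4769 = 8.216 mg/L.
Minimum DO = 8.95 − 8.216 = 0.7343 mg/L.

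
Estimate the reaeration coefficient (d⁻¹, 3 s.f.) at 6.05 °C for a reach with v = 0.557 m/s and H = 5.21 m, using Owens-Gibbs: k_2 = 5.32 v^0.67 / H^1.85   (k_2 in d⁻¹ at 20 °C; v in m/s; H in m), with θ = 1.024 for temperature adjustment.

k_2(20) = 5.32 × 0.557^0.67 / 5.21^1.85 = 5.32 × 0.6757 / 21.19 = 0.1696 d⁻¹.
k_2(6.05) = 0.1696 × 1.024^(6.05−20) = 0.1696 × 0.7183 = 0.1218 d⁻¹.

k_2 ≈ 0.122 d⁻¹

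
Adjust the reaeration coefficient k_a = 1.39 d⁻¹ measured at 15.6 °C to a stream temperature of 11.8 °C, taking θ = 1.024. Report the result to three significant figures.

k_a(T₂) = k_a(T₁) · θ^(T₂−T₁) = 1.39 × 1.024^(11.8−15.6)
= 1.39 × 1.024^-3.80 = 1.39 × 0.9138 = 1.270 d⁻¹.

k_a ≈ 1.27 d⁻¹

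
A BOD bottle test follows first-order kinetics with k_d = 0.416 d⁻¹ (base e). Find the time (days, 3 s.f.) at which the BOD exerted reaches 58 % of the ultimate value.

t ≈ 2.09 d

y/L₀ = 1 − e^(−k_d t) = 0.58 ⇒ e^(−k_d t) = 0.420
t = −ln(0.420) / 0.416 = 0.8675 / 0.416 = 2.085 d.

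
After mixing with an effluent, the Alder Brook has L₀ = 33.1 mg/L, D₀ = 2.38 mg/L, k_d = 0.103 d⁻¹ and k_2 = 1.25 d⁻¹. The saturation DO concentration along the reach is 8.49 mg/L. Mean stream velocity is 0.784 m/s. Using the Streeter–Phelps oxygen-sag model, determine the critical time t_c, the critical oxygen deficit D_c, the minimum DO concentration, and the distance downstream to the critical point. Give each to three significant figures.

With k_2/k_d = 12.14 and 1 − D₀(k_2−k_d)/(k_d L₀) = 0.1993,
t_c = ln(12.14 × 0.1993) / (1.25 − 0.103) = ln(2.419) / 1.147 = 0.8832/1.147 = 0.7700 d.
L(t_c) = L₀ e^(−k_d t_c) = 33.1 × 0.9238 = 30.58 mg/L, and at the critical point k_2 D_c = k_d L, so D_c = (0.103/1.25) × 30.58 = 2.519 mg/L.
Minimum DO = C_s − D_c = 8.49 − 2.519 = 5.971 mg/L.
x_c = v t_c = 0.784 m/s × 0.7700 d × 86400 s/d = 52160 m ≈ 52.2 km.

t_c ≈ 0.770 d; D_c ≈ 2.52 mg/L; min DO ≈ 5.97 mg/L; x_c ≈ 52.2 km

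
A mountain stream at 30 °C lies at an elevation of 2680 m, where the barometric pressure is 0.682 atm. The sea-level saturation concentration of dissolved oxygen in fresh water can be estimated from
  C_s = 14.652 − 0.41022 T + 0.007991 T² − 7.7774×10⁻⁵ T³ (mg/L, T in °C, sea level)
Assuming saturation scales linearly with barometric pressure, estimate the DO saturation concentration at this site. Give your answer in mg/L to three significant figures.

C_s ≈ 5.07 mg/L

At sea level: C_s = 14.652 − 0.41022×30 + 0.007991×30² − 7.7774×10⁻⁵×30³ = 7.437 mg/L.
Pressure correction: C_s' = 7.437 × 0.682 = 5.072 mg/L.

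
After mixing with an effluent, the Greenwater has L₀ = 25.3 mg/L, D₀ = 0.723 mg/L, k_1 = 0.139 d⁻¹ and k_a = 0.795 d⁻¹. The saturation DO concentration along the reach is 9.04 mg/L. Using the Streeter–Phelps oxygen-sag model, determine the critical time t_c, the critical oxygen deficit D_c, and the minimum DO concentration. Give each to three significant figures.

t_c = [1/(k_a−k_1)] ln[(k_a/k_1)(1 − D₀(k_a−k_1)/(k_1 L₀))]
= [1/(0.795−0.139)] ln[(0.795/0.139)(1 − 0.723×0.6560/(0.139×25.3))]
= (1/0.6560) ln[5.719 × 0.8651] = 1.524 × ln(4.948) = 1.524 × 1.599 = 2.437 d.
D_c = (k_1/k_a) L₀ e^(−k_1 t_c) = (0.139/0.795) × 25.3 × e^(−0.139×2.437) = 0.1748 × 25.3 × 0.7126 = 3.152 mg/L.
Minimum DO = C_s − D_c = 9.04 − 3.152 = 5.888 mg/L.

t_c ≈ 2.44 d; D_c ≈ 3.15 mg/L; min DO ≈ 5.89 mg/L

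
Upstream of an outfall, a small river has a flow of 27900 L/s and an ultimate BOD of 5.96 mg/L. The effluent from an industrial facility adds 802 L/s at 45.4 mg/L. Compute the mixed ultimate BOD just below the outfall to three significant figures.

Flow-weighted mixing: C = (Q_r C_r + Q_w C_w)/(Q_r + Q_w)
= (27900×5.96 + 802×45.4)/(27900 + 802) = 202700/28700 = 7.062 mg/L.

7.06 mg/L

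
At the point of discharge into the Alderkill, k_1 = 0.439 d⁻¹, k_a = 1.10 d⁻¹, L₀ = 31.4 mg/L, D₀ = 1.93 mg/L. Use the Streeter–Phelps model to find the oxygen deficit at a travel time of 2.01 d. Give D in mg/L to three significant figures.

D ≈ 6.56 mg/L

k_1 L₀/(k_a−k_1) = 0.439×31.4/(1.10−0.439) = 13.78/0.6610 = 20.85 mg/L.
e^(−k_1 t) = e^(−0.439×2.010) = 0.4138; e^(−k_a t) = e^(−1.10×2.010) = 0.1096.
D = 20.85 × (0.4138 − 0.1096) + 1.93 × 0.1096 = 6.344 + 0.2115 = 6.555 mg/L.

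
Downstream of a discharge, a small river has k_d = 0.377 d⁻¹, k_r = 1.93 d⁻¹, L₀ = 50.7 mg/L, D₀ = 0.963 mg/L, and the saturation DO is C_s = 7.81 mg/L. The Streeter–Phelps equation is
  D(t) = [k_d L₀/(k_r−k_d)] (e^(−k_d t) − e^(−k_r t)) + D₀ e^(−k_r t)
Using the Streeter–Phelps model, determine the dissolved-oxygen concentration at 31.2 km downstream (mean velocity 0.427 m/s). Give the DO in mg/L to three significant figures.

Travel time t = x/v = 31.2 km / (0.427 m/s) = 31200 m / 0.427 m/s = 73070 s = 0.8457 d.
k_d L₀/(k_r−k_d) = 0.377×50.7/(1.93−0.377) = 19.11/1.553 = 12.31 mg/L.
e^(−k_d t) = e^(−0.377×0.8457) = 0.7270; e^(−k_r t) = e^(−1.93×0.8457) = 0.1955.
D = 12.31 × (0.7270 − 0.1955) + 0.963 × 0.1955 = 6.542 + 0.1883 = 6.730 mg/L.
DO = C_s − D = 7.81 − 6.730 = 1.080 mg/L.

DO ≈ 1.08 mg/L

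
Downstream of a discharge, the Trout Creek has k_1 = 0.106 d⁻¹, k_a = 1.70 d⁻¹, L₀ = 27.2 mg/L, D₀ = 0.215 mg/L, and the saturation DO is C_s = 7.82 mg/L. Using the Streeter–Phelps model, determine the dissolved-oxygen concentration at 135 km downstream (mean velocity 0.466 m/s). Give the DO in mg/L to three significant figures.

DO ≈ 6.56 mg/L

Travel time t = x/v = 135 km / (0.466 m/s) = 135000 m / 0.466 m/s = 289700 s = 3.353 d.
k_1 L₀/(k_a−k_1) = 0.106×27.2/(1.70−0.106) = 2.883/1.594 = 1.809 mg/L.
e^(−k_1 t) = e^(−0.106×3.353) = 0.7009; e^(−k_a t) = e^(−1.70×3.353) = 0.003346.
D = 1.809 × (0.7009 − 0.003346) + 0.215 × 0.003346 = 1.262 + 0.0007193 = 1.262 mg/L.
DO = C_s − D = 7.82 − 1.262 = 6.558 mg/L.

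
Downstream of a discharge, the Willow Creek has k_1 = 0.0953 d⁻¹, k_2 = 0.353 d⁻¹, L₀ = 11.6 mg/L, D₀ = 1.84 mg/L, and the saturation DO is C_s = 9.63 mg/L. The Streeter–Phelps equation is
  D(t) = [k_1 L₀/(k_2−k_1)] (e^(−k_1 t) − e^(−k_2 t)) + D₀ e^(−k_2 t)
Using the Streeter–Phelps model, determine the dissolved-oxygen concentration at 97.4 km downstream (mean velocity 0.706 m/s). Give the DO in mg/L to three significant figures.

Travel time t = x/v = 97.4 km / (0.706 m/s) = 97400 m / 0.706 m/s = 138000 s = 1.597 d.
k_1 L₀/(k_2−k_1) = 0.0953×11.6/(0.353−0.0953) = 1.105/0.2577 = 4.290 mg/L.
e^(−k_1 t) = e^(−0.0953×1.597) = 0.8588; e^(−k_2 t) = e^(−0.353×1.597) = 0.5691.
D = 4.290 × (0.8588 − 0.5691) + 1.84 × 0.5691 = 1.243 + 1.047 = 2.290 mg/L.
DO = C_s − D = 9.63 − 2.290 = 7.340 mg/L.

DO ≈ 7.34 mg/L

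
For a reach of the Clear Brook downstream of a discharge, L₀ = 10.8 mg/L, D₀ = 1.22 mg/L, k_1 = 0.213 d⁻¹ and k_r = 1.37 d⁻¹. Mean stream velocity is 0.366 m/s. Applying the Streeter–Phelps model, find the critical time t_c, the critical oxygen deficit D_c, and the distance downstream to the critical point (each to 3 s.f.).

t_c = [1/(k_r−k_1)] ln[(k_r/k_1)(1 − D₀(k_r−k_1)/(k_1 L₀))]
= [1/(1.37−0.213)] ln[(1.37/0.213)(1 − 1.22×1.157/(0.213×10.8))]
= (1/1.157) ln[6.432 × 0.3864] = 0.8643 × ln(2.485) = 0.8643 × 0.9104 = 0.7868 d.
D_c = (k_1/k_r) L₀ e^(−k_1 t_c) = (0.213/1.37) × 10.8 × e^(−0.213×0.7868) = 0.1555 × 10.8 × 0.8457 = 1.420 mg/L.
x_c = v t_c = 0.366 m/s × 0.7868 d × 86400 s/d = 24880 m ≈ 24.9 km.

t_c ≈ 0.787 d; D_c ≈ 1.42 mg/L; x_c ≈ 24.9 km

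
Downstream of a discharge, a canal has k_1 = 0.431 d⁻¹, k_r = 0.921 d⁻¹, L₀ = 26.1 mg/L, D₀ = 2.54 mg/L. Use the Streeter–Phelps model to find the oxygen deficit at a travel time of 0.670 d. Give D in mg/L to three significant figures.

k_1 L₀/(k_r−k_1) = 0.431×26.1/(0.921−0.431) = 11.25/0.4900 = 22.96 mg/L.
e^(−k_1 t) = e^(−0.431×0.6700) = 0.7492; e^(−k_r t) = e^(−0.921×0.6700) = 0.5395.
D = 22.96 × (0.7492 − 0.5395) + 2.54 × 0.5395 = 4.813 + 1.370 = 6.184 mg/L.

D ≈ 6.18 mg/L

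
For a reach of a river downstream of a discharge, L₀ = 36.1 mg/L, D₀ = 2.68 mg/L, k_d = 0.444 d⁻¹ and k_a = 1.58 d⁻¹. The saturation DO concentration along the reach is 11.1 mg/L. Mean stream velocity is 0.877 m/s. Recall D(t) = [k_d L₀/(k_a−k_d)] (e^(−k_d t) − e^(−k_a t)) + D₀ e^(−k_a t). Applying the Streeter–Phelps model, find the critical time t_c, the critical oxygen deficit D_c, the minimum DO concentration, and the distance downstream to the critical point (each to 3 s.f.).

With k_a/k_d = 3.559 and 1 − D₀(k_a−k_d)/(k_d L₀) = 0.8101,
t_c = ln(3.559 × 0.8101) / (1.58 − 0.444) = ln(2.883) / 1.136 = 1.059/1.136 = 0.9320 d.
D_c = (k_d/k_a) L₀ e^(−k_d t_c) = (0.444/1.58) × 36.1 × e^(−0.444×0.9320) = 0.2810 × 36.1 × 0.6611 = 6.707 mg/L.
Minimum DO = C_s − D_c = 11.1 − 6.707 = 4.393 mg/L.
x_c = v t_c = 0.877 m/s × 0.9320 d × 86400 s/d = 70620 m ≈ 70.6 km.

t_c ≈ 0.932 d; D_c ≈ 6.71 mg/L; min DO ≈ 4.39 mg/L; x_c ≈ 70.6 km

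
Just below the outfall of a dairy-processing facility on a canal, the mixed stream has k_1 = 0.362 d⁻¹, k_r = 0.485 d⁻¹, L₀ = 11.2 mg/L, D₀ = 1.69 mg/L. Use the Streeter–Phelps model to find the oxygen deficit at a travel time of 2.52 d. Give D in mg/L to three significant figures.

k_1 L₀/(k_r−k_1) = 0.362×11.2/(0.485−0.362) = 4.054/0.1230 = 32.96 mg/L.
e^(−k_1 t) = e^(−0.362×2.520) = 0.4016; e^(−k_r t) = e^(−0.485×2.520) = 0.2946.
D = 32.96 × (0.4016 − 0.2946) + 1.69 × 0.2946 = 3.528 + 0.4978 = 4.026 mg/L.

D ≈ 4.03 mg/L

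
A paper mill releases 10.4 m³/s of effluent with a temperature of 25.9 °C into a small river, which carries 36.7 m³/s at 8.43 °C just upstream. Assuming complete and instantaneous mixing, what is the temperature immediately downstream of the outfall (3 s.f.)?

Flow-weighted mixing: C = (Q_r C_r + Q_w C_w)/(Q_r + Q_w)
= (36.7×8.43 + 10.4×25.9)/(36.7 + 10.4) = 578.7/47.10 = 12.29 °C.

12.3 °C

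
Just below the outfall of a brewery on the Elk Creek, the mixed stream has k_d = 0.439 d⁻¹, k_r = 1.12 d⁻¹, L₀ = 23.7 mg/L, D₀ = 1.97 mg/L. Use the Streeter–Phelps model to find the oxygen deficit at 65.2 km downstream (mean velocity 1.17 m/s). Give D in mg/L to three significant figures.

Travel time t = x/v = 65.2 km / (1.17 m/s) = 65200 m / 1.17 m/s = 55730 s = 0.6450 d.
k_d L₀/(k_r−k_d) = 0.439×23.7/(1.12−0.439) = 10.40/0.6810 = 15.28 mg/L.
e^(−k_d t) = e^(−0.439×0.6450) = 0.7534; e^(−k_r t) = e^(−1.12×0.6450) = 0.4856.
D = 15.28 × (0.7534 − 0.4856) + 1.97 × 0.4856 = 4.092 + 0.9566 = 5.048 mg/L.

D ≈ 5.05 mg/L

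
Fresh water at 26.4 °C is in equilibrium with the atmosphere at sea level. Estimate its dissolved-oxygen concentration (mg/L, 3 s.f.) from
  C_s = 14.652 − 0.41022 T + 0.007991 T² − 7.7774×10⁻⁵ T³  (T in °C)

C_s ≈ 7.96 mg/L

C_s = 14.652 − 0.41022×26.4 + 0.007991×26.4² − 7.7774×10⁻⁵×26.4³ = 7.961 mg/L.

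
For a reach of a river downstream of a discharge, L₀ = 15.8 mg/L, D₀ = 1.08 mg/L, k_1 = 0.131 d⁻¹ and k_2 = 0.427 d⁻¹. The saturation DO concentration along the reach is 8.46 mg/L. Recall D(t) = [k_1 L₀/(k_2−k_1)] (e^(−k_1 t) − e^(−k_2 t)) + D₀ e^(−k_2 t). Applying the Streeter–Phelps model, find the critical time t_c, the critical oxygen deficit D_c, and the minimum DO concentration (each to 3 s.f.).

t_c ≈ 3.43 d; D_c ≈ 3.09 mg/L; min DO ≈ 5.37 mg/L

t_c = [1/(k_2−k_1)] ln[(k_2/k_1)(1 − D₀(k_2−k_1)/(k_1 L₀))]
= [1/(0.427−0.131)] ln[(0.427/0.131)(1 − 1.08×0.2960/(0.131×15.8))]
= (1/0.2960) ln[3.260 × 0.8456] = 3.378 × ln(2.756) = 3.378 × 1.014 = 3.425 d.
L(t_c) = L₀ e^(−k_1 t_c) = 15.8 × 0.6385 = 10.09 mg/L, and at the critical point k_2 D_c = k_1 L, so D_c = (0.131/0.427) × 10.09 = 3.095 mg/L.
Minimum DO = C_s − D_c = 8.46 − 3.095 = 5.365 mg/L.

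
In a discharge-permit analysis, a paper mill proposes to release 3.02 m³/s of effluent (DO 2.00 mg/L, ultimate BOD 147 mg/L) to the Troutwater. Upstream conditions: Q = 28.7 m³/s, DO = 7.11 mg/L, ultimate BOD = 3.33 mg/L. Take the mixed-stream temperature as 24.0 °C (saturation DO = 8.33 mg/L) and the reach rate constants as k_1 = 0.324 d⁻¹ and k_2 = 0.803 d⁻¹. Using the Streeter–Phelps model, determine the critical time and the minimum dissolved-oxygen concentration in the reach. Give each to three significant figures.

t_c ≈ 1.56 d; minimum DO ≈ 4.19 mg/L

Mixed DO = (28.7×7.11 + 3.02×2.00)/(28.7+3.02) = 210.1/31.72 = 6.623 mg/L.
Mixed L₀ = (28.7×3.33 + 3.02×147)/(31.72) = 539.5/31.72 = 17.01 mg/L.
Initial deficit D₀ = C_s − DO₀ = 8.33 − 6.623 = 1.707 mg/L.
t_c = (1/0.4790) ln[(0.803/0.324)(1 − 1.707×0.4790/(0.324×17.01))] = 2.088 × ln(2.111) = 1.560 d.
D_c = (0.324/0.803) × 17.01 × e^(−0.324×1.560) = 0.4035 × 17.01 × 0.6033 = 4.140 mg/L.
Minimum DO = 8.33 − 4.140 = 4.190 mg/L.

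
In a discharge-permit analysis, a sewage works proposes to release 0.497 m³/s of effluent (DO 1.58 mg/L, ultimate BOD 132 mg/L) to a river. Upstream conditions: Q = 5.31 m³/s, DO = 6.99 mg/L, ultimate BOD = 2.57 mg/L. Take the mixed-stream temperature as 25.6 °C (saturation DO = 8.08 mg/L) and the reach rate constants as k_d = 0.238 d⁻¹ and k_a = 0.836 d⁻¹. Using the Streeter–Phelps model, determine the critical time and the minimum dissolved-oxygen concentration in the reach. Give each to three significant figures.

t_c ≈ 1.54 d; minimum DO ≈ 5.39 mg/L

Mixed DO = (5.31×6.99 + 0.497×1.58)/(5.31+0.497) = 37.90/5.807 = 6.527 mg/L.
Mixed L₀ = (5.31×2.57 + 0.497×132)/(5.807) = 79.25/5.807 = 13.65 mg/L.
Initial deficit D₀ = C_s − DO₀ = 8.08 − 6.527 = 1.553 mg/L.
t_c = (1/0.5980) ln[(0.836/0.238)(1 − 1.553×0.5980/(0.238×13.65))] = 1.672 × ln(2.508) = 1.538 d.
D_c = (0.238/0.836) × 13.65 × e^(−0.238×1.538) = 0.2847 × 13.65 × 0.6935 = 2.694 mg/L.
Minimum DO = 8.08 − 2.694 = 5.386 mg/L.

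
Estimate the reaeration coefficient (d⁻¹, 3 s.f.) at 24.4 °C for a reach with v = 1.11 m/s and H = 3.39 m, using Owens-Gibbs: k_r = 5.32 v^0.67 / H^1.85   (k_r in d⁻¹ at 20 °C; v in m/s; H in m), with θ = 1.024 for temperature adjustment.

k_r ≈ 0.662 d⁻¹

k_r(20) = 5.32 × 1.11^0.67 / 3.39^1.85 = 5.32 × 1.072 / 9.569 = 0.5962 d⁻¹.
k_r(24.4) = 0.5962 × 1.024^(24.4−20) = 0.5962 × 1.110 = 0.6618 d⁻¹.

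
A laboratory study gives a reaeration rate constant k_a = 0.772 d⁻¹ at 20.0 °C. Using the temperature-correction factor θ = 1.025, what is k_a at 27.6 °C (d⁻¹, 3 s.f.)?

k_a ≈ 0.931 d⁻¹

k_a(T₂) = k_a(T₁) · θ^(T₂−T₁) = 0.772 × 1.025^(27.6−20.0)
= 0.772 × 1.025^7.60 = 0.772 × 1.206 = 0.9314 d⁻¹.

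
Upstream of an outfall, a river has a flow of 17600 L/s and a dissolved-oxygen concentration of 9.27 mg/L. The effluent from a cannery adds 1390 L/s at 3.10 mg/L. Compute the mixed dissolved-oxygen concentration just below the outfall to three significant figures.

Flow-weighted mixing: C = (Q_r C_r + Q_w C_w)/(Q_r + Q_w)
= (17600×9.27 + 1390×3.10)/(17600 + 1390) = 167500/18990 = 8.818 mg/L.

8.82 mg/L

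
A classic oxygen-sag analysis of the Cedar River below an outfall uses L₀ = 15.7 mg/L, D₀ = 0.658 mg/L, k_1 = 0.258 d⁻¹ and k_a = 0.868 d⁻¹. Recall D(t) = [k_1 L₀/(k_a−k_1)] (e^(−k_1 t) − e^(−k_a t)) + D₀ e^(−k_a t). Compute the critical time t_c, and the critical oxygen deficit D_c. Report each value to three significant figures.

At the critical point dD/dt = 0, so k_1 L₀ e^(−k_1 t) = k_a D. Substituting D(t) from the Streeter–Phelps equation and solving for t gives
t_c = ln[(k_a/k_1)(1 − D₀(k_a−k_1)/(k_1 L₀))] / (k_a−k_1).
Here k_a−k_1 = 0.6100 d⁻¹ and 1 − D₀(k_a−k_1)/(k_1 L₀) = 1 − 0.658×0.6100/(0.258×15.7) = 0.9009, so
t_c = ln(3.364 × 0.9009) / 0.6100 = 1.109 / 0.6100 = 1.818 d.
D_c = (k_1/k_a) L₀ e^(−k_1 t_c) = (0.258/0.868) × 15.7 × e^(−0.258×1.818) = 0.2972 × 15.7 × 0.6256 = 2.920 mg/L.

t_c ≈ 1.82 d; D_c ≈ 2.92 mg/L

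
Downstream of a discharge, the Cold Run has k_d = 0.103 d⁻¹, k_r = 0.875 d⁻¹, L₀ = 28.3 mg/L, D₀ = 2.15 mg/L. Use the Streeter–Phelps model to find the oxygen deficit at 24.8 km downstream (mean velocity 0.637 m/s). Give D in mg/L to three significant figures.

D ≈ 2.51 mg/L

Travel time t = x/v = 24.8 km / (0.637 m/s) = 24800 m / 0.637 m/s = 38930 s = 0.4506 d.
k_d L₀/(k_r−k_d) = 0.103×28.3/(0.875−0.103) = 2.915/0.7720 = 3.776 mg/L.
e^(−k_d t) = e^(−0.103×0.4506) = 0.9546; e^(−k_r t) = e^(−0.875×0.4506) = 0.6742.
D = 3.776 × (0.9546 − 0.6742) + 2.15 × 0.6742 = 1.059 + 1.449 = 2.508 mg/L.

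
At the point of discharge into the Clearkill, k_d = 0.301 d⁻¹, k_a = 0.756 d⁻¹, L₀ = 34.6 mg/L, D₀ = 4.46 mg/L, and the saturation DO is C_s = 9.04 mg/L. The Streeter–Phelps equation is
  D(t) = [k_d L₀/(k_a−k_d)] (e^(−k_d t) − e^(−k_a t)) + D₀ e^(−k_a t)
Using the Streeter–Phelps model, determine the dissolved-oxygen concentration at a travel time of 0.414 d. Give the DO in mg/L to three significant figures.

DO ≈ 2.31 mg/L

k_d L₀/(k_a−k_d) = 0.301×34.6/(0.756−0.301) = 10.41/0.4550 = 22.89 mg/L.
e^(−k_d t) = e^(−0.301×0.4140) = 0.8828; e^(−k_a t) = e^(−0.756×0.4140) = 0.7313.
D = 22.89 × (0.8828 − 0.7313) + 4.46 × 0.7313 = 3.469 + 3.261 = 6.731 mg/L.
DO = C_s − D = 9.04 − 6.731 = 2.309 mg/L.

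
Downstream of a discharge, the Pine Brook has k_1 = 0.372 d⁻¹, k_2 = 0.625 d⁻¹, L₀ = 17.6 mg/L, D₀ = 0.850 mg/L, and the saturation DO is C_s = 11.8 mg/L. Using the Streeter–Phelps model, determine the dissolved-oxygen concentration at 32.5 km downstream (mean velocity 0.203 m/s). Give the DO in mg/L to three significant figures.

Travel time t = x/v = 32.5 km / (0.203 m/s) = 32500 m / 0.203 m/s = 160100 s = 1.853 d.
k_1 L₀/(k_2−k_1) = 0.372×17.6/(0.625−0.372) = 6.547/0.2530 = 25.88 mg/L.
e^(−k_1 t) = e^(−0.372×1.853) = 0.5019; e^(−k_2 t) = e^(−0.625×1.853) = 0.3141.
D = 25.88 × (0.5019 − 0.3141) + 0.850 × 0.3141 = 4.861 + 0.2670 = 5.128 mg/L.
DO = C_s − D = 11.8 − 5.128 = 6.672 mg/L.

DO ≈ 6.67 mg/L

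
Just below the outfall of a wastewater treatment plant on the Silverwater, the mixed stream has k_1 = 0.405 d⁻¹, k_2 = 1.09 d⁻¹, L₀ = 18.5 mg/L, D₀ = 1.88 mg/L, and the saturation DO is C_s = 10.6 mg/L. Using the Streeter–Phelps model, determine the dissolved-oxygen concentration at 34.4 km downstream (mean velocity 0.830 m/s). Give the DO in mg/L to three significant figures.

DO ≈ 6.96 mg/L

Travel time t = x/v = 34.4 km / (0.830 m/s) = 34400 m / 0.830 m/s = 41450 s = 0.4797 d.
k_1 L₀/(k_2−k_1) = 0.405×18.5/(1.09−0.405) = 7.493/0.6850 = 10.94 mg/L.
e^(−k_1 t) = e^(−0.405×0.4797) = 0.8234; e^(−k_2 t) = e^(−1.09×0.4797) = 0.5928.
D = 10.94 × (0.8234 − 0.5928) + 1.88 × 0.5928 = 2.522 + 1.114 = 3.637 mg/L.
DO = C_s − D = 10.6 − 3.637 = 6.963 mg/L.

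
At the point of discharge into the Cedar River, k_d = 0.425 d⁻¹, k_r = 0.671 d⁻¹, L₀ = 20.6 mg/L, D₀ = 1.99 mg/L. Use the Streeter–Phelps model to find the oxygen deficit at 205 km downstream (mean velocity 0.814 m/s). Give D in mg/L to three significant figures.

Travel time t = x/v = 205 km / (0.814 m/s) = 205000 m / 0.814 m/s = 251800 s = 2.915 d.
k_d L₀/(k_r−k_d) = 0.425×20.6/(0.671−0.425) = 8.755/0.2460 = 35.59 mg/L.
e^(−k_d t) = e^(−0.425×2.915) = 0.2897; e^(−k_r t) = e^(−0.671×2.915) = 0.1414.
D = 35.59 × (0.2897 − 0.1414) + 1.99 × 0.1414 = 5.277 + 0.2815 = 5.559 mg/L.

D ≈ 5.56 mg/L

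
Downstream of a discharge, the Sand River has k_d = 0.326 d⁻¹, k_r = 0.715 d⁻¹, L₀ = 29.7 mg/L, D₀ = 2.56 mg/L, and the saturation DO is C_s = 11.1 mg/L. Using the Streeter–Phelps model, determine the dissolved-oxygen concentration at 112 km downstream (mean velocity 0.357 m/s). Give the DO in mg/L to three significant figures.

DO ≈ 5.15 mg/L

Travel time t = x/v = 112 km / (0.357 m/s) = 112000 m / 0.357 m/s = 313700 s = 3.631 d.
k_d L₀/(k_r−k_d) = 0.326×29.7/(0.715−0.326) = 9.682/0.3890 = 24.89 mg/L.
e^(−k_d t) = e^(−0.326×3.631) = 0.3061; e^(−k_r t) = e^(−0.715×3.631) = 0.07455.
D = 24.89 × (0.3061 − 0.07455) + 2.56 × 0.07455 = 5.764 + 0.1909 = 5.955 mg/L.
DO = C_s − D = 11.1 − 5.955 = 5.145 mg/L.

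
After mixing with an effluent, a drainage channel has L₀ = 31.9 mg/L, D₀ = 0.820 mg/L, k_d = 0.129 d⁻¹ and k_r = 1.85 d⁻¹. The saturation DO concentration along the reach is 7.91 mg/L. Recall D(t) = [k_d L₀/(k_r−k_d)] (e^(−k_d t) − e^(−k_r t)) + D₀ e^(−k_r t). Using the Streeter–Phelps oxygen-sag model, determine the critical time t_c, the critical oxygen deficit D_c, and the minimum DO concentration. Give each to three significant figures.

t_c ≈ 1.30 d; D_c ≈ 1.88 mg/L; min DO ≈ 6.03 mg/L

t_c = [1/(k_r−k_d)] ln[(k_r/k_d)(1 − D₀(k_r−k_d)/(k_d L₀))]
= [1/(1.85−0.129)] ln[(1.85/0.129)(1 − 0.820×1.721/(0.129×31.9))]
= (1/1.721) ln[14.34 × 0.6571] = 0.5811 × ln(9.423) = 0.5811 × 2.243 = 1.303 d.
L(t_c) = L₀ e^(−k_d t_c) = 31.9 × 0.8452 = 26.96 mg/L, and at the critical point k_r D_c = k_d L, so D_c = (0.129/1.85) × 26.96 = 1.880 mg/L.
Minimum DO = C_s − D_c = 7.91 − 1.880 = 6.030 mg/L.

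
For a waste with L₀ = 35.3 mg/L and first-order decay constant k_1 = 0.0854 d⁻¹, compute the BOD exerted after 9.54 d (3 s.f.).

y ≈ 19.7 mg/L

y_t = L₀(1 − e^(−k_1 t)) = 35.3 × (1 − e^(−0.0854×9.54))
= 35.3 × (1 − 0.4428) = 35.3 × 0.5572 = 19.67 mg/L.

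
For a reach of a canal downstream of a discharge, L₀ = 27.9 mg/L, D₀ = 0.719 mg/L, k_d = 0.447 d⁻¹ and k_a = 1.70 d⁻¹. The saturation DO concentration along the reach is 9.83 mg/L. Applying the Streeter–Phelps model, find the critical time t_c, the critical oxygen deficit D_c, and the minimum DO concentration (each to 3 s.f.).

At the critical point dD/dt = 0, so k_d L₀ e^(−k_d t) = k_a D. Substituting D(t) from the Streeter–Phelps equation and solving for t gives
t_c = ln[(k_a/k_d)(1 − D₀(k_a−k_d)/(k_d L₀))] / (k_a−k_d).
Here k_a−k_d = 1.253 d⁻¹ and 1 − D₀(k_a−k_d)/(k_d L₀) = 1 − 0.719×1.253/(0.447×27.9) = 0.9278, so
t_c = ln(3.803 × 0.9278) / 1.253 = 1.261 / 1.253 = 1.006 d.
L(t_c) = L₀ e^(−k_d t_c) = 27.9 × 0.6378 = 17.79 mg/L, and at the critical point k_a D_c = k_d L, so D_c = (0.447/1.70) × 17.79 = 4.679 mg/L.
Minimum DO = C_s − D_c = 9.83 − 4.679 = 5.151 mg/L.

t_c ≈ 1.01 d; D_c ≈ 4.68 mg/L; min DO ≈ 5.15 mg/L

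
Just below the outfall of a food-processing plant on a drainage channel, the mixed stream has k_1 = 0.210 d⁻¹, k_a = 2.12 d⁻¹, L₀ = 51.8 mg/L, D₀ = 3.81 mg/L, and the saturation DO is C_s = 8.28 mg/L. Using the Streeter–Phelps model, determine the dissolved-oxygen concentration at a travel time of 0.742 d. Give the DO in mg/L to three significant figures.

DO ≈ 3.80 mg/L

k_1 L₀/(k_a−k_1) = 0.210×51.8/(2.12−0.210) = 10.88/1.910 = 5.695 mg/L.
e^(−k_1 t) = e^(−0.210×0.7420) = 0.8557; e^(−k_a t) = e^(−2.12×0.7420) = 0.2074.
D = 5.695 × (0.8557 − 0.2074) + 3.81 × 0.2074 = 3.692 + 0.7902 = 4.482 mg/L.
DO = C_s − D = 8.28 − 4.482 = 3.798 mg/L.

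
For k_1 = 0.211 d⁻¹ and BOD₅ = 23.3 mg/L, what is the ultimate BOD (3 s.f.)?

BOD₅ = L₀(1 − e^(−5k_1)) ⇒ L₀ = BOD₅ / (1 − e^(−5×0.211))
= 23.3 / (1 − 0.3482) = 23.3 / 0.6518 = 35.75 mg/L.

L₀ ≈ 35.7 mg/L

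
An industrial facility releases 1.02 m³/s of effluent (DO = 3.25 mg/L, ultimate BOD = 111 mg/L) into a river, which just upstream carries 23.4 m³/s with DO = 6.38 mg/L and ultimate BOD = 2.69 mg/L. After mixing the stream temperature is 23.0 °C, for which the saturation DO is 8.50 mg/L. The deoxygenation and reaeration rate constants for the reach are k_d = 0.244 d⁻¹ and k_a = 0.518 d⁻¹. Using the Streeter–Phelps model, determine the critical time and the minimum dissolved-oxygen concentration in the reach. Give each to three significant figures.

t_c ≈ 1.17 d; minimum DO ≈ 5.95 mg/L

Mixed DO = (23.4×6.38 + 1.02×3.25)/(23.4+1.02) = 152.6/24.42 = 6.249 mg/L.
Mixed L₀ = (23.4×2.69 + 1.02×111)/(24.42) = 176.2/24.42 = 7.214 mg/L.
Initial deficit D₀ = C_s − DO₀ = 8.50 − 6.249 = 2.251 mg/L.
t_c = (1/0.2740) ln[(0.518/0.244)(1 − 2.251×0.2740/(0.244×7.214))] = 3.650 × ln(1.379) = 1.173 d.
D_c = (0.244/0.518) × 7.214 × e^(−0.244×1.173) = 0.4710 × 7.214 × 0.7511 = 2.552 mg/L.
Minimum DO = 8.50 − 2.552 = 5.948 mg/L.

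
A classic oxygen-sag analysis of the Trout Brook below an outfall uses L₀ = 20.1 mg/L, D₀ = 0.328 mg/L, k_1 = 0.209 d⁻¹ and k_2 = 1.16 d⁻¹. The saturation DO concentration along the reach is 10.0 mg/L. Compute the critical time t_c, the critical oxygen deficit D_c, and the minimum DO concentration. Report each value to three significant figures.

t_c ≈ 1.72 d; D_c ≈ 2.53 mg/L; min DO ≈ 7.47 mg/L

With k_2/k_1 = 5.550 and 1 − D₀(k_2−k_1)/(k_1 L₀) = 0.9257,
t_c = ln(5.550 × 0.9257) / (1.16 − 0.209) = ln(5.138) / 0.9510 = 1.637/0.9510 = 1.721 d.
D_c = (k_1/k_2) L₀ e^(−k_1 t_c) = (0.209/1.16) × 20.1 × e^(−0.209×1.721) = 0.1802 × 20.1 × 0.6979 = 2.527 mg/L.
Minimum DO = C_s − D_c = 10.0 − 2.527 = 7.473 mg/L.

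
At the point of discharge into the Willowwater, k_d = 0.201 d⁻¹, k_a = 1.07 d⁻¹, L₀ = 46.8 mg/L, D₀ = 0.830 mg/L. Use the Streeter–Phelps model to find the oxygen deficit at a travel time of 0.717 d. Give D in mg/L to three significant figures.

D ≈ 4.73 mg/L

k_d L₀/(k_a−k_d) = 0.201×46.8/(1.07−0.201) = 9.407/0.8690 = 10.82 mg/L.
e^(−k_d t) = e^(−0.201×0.7170) = 0.8658; e^(−k_a t) = e^(−1.07×0.7170) = 0.4643.
D = 10.82 × (0.8658 − 0.4643) + 0.830 × 0.4643 = 4.346 + 0.3854 = 4.731 mg/L.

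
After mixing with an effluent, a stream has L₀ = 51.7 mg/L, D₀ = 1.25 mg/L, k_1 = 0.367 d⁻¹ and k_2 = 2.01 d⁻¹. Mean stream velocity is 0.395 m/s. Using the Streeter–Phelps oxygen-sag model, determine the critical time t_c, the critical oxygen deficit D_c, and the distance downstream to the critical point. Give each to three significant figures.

With k_2/k_1 = 5.477 and 1 − D₀(k_2−k_1)/(k_1 L₀) = 0.8918,
t_c = ln(5.477 × 0.8918) / (2.01 − 0.367) = ln(4.884) / 1.643 = 1.586/1.643 = 0.9653 d.
D_c = (k_1/k_2) L₀ e^(−k_1 t_c) = (0.367/2.01) × 51.7 × e^(−0.367×0.9653) = 0.1826 × 51.7 × 0.7017 = 6.624 mg/L.
x_c = v t_c = 0.395 m/s × 0.9653 d × 86400 s/d = 32940 m ≈ 32.9 km.

t_c ≈ 0.965 d; D_c ≈ 6.62 mg/L; x_c ≈ 32.9 km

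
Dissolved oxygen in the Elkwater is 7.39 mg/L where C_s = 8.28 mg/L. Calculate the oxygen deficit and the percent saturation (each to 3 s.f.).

D ≈ 0.890 mg/L; 89.3 % saturation

D = C_s − C = 8.28 − 7.39 = 0.890 mg/L.
% saturation = 7.39/8.28 × 100 = 89.3 %.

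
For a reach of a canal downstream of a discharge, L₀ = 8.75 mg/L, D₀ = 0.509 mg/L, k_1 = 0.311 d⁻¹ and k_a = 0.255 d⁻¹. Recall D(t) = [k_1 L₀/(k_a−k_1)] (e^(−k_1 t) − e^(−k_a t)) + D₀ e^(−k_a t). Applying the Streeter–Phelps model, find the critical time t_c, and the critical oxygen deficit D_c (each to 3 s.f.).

With k_a/k_1 = 0.8199 and 1 − D₀(k_a−k_1)/(k_1 L₀) = 1.010,
t_c = ln(0.8199 × 1.010) / (0.255 − 0.311) = ln(0.8285) / -0.05600 = -0.1881/-0.05600 = 3.359 d.
L(t_c) = L₀ e^(−k_1 t_c) = 8.75 × 0.3518 = 3.078 mg/L, and at the critical point k_a D_c = k_1 L, so D_c = (0.311/0.255) × 3.078 = 3.754 mg/L.

t_c ≈ 3.36 d; D_c ≈ 3.75 mg/L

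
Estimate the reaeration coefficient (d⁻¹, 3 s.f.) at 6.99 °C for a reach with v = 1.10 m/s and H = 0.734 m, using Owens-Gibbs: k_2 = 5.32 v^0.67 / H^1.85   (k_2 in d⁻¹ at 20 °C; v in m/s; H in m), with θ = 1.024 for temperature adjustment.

k_2 ≈ 7.38 d⁻¹

k_2(20) = 5.32 × 1.10^0.67 / 0.734^1.85 = 5.32 × 1.066 / 0.5643 = 10.05 d⁻¹.
k_2(6.99) = 10.05 × 1.024^(6.99−20) = 10.05 × 0.7345 = 7.381 d⁻¹.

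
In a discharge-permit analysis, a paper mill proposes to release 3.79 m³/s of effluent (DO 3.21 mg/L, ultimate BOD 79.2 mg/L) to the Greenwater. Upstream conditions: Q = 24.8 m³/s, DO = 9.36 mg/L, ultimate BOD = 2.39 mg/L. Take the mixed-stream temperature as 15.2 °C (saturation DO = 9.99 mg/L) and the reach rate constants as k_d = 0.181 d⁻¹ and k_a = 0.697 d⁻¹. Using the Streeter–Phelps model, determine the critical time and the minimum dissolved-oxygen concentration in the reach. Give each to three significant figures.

t_c ≈ 1.84 d; minimum DO ≈ 7.65 mg/L

Mixed DO = (24.8×9.36 + 3.79×3.21)/(24.8+3.79) = 244.3/28.59 = 8.545 mg/L.
Mixed L₀ = (24.8×2.39 + 3.79×79.2)/(28.59) = 359.4/28.59 = 12.57 mg/L.
Initial deficit D₀ = C_s − DO₀ = 9.99 − 8.545 = 1.445 mg/L.
t_c = (1/0.5160) ln[(0.697/0.181)(1 − 1.445×0.5160/(0.181×12.57))] = 1.938 × ln(2.589) = 1.843 d.
D_c = (0.181/0.697) × 12.57 × e^(−0.181×1.843) = 0.2597 × 12.57 × 0.7163 = 2.339 mg/L.
Minimum DO = 9.99 − 2.339 = 7.651 mg/L.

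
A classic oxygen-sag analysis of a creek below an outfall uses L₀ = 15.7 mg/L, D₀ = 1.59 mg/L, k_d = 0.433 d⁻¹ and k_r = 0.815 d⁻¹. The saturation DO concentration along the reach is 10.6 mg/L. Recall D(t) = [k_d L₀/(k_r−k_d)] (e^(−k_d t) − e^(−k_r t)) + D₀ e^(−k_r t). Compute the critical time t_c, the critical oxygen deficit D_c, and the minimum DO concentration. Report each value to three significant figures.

t_c ≈ 1.41 d; D_c ≈ 4.53 mg/L; min DO ≈ 6.07 mg/L

With k_r/k_d = 1.882 and 1 − D₀(k_r−k_d)/(k_d L₀) = 0.9107,
t_c = ln(1.882 × 0.9107) / (0.815 − 0.433) = ln(1.714) / 0.3820 = 0.5389/0.3820 = 1.411 d.
D_c = (k_d/k_r) L₀ e^(−k_d t_c) = (0.433/0.815) × 15.7 × e^(−0.433×1.411) = 0.5313 × 15.7 × 0.5429 = 4.529 mg/L.
Minimum DO = C_s − D_c = 10.6 − 4.529 = 6.071 mg/L.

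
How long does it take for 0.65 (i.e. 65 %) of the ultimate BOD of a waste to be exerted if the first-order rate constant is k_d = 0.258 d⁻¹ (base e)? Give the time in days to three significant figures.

t ≈ 4.07 d

y/L₀ = 1 − e^(−k_d t) = 0.65 ⇒ e^(−k_d t) = 0.350
t = −ln(0.350) / 0.258 = 1.050 / 0.258 = 4.069 d.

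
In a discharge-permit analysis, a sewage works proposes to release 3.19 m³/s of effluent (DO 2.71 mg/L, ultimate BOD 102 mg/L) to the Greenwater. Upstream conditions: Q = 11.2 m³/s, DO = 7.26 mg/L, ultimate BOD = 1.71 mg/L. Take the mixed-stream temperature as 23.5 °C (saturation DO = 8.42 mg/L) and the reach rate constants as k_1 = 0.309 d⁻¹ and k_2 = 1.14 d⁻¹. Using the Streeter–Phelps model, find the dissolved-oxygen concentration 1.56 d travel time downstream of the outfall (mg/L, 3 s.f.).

DO ≈ 4.06 mg/L

Mixed DO = (11.2×7.26 + 3.19×2.71)/(11.2+3.19) = 89.96/14.39 = 6.251 mg/L.
Mixed L₀ = (11.2×1.71 + 3.19×102)/(14.39) = 344.5/14.39 = 23.94 mg/L.
Initial deficit D₀ = C_s − DO₀ = 8.42 − 6.251 = 2.169 mg/L.
D(1.56) = [0.309×23.94/(1.14−0.309)](e^(−0.309×1.56) − e^(−1.14×1.56)) + 2.169 e^(−1.14×1.56)
= 8.903 × (0.6175 − 0.1689) + 2.169 × 0.1689 = 4.360 mg/L.
DO = 8.42 − 4.360 = 4.060 mg/L.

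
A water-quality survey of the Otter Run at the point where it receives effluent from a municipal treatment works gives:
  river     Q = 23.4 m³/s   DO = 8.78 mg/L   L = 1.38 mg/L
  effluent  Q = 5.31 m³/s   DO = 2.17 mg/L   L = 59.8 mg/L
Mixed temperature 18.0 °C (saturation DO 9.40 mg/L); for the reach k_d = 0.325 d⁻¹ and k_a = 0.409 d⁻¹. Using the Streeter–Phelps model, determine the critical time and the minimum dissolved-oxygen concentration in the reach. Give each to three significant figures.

t_c ≈ 2.26 d; minimum DO ≈ 4.76 mg/L

Mixed DO = (23.4×8.78 + 5.31×2.17)/(23.4+5.31) = 217.0/28.71 = 7.557 mg/L.
Mixed L₀ = (23.4×1.38 + 5.31×59.8)/(28.71) = 349.8/28.71 = 12.18 mg/L.
Initial deficit D₀ = C_s − DO₀ = 9.40 − 7.557 = 1.843 mg/L.
t_c = (1/0.08400) ln[(0.409/0.325)(1 − 1.843×0.08400/(0.325×12.18))] = 11.90 × ln(1.209) = 2.262 d.
D_c = (0.325/0.409) × 12.18 × e^(−0.325×2.262) = 0.7946 × 12.18 × 0.4794 = 4.642 mg/L.
Minimum DO = 9.40 − 4.642 = 4.758 mg/L.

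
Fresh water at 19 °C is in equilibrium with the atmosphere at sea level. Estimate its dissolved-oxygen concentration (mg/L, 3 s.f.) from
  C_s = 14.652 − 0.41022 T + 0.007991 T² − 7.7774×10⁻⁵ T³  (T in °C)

C_s = 14.652 − 0.41022×19 + 0.007991×19² − 7.7774×10⁻⁵×19³ = 9.209 mg/L.

C_s ≈ 9.21 mg/L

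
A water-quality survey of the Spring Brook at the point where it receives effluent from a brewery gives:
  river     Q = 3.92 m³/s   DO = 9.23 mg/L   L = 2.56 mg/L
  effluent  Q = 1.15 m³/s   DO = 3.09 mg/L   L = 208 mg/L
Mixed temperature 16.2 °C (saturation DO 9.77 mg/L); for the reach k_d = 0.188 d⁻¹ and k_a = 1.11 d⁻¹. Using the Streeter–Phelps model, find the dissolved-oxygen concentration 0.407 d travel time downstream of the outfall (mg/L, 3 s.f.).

DO ≈ 5.63 mg/L

Mixed DO = (3.92×9.23 + 1.15×3.09)/(3.92+1.15) = 39.74/5.070 = 7.837 mg/L.
Mixed L₀ = (3.92×2.56 + 1.15×208)/(5.070) = 249.2/5.070 = 49.16 mg/L.
Initial deficit D₀ = C_s − DO₀ = 9.77 − 7.837 = 1.933 mg/L.
D(0.407) = [0.188×49.16/(1.11−0.188)](e^(−0.188×0.407) − e^(−1.11×0.407)) + 1.933 e^(−1.11×0.407)
= 10.02 × (0.9263 − 0.6365) + 1.933 × 0.6365 = 4.135 mg/L.
DO = 9.77 − 4.135 = 5.635 mg/L.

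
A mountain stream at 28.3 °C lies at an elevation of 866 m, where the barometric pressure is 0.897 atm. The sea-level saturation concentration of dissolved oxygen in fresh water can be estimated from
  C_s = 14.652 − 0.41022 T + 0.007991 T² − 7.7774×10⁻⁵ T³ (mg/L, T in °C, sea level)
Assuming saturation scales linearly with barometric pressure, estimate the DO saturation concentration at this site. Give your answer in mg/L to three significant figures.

At sea level: C_s = 14.652 − 0.41022×28.3 + 0.007991×28.3² − 7.7774×10⁻⁵×28.3³ = 7.680 mg/L.
Pressure correction: C_s' = 7.680 × 0.897 = 6.889 mg/L.

C_s ≈ 6.89 mg/L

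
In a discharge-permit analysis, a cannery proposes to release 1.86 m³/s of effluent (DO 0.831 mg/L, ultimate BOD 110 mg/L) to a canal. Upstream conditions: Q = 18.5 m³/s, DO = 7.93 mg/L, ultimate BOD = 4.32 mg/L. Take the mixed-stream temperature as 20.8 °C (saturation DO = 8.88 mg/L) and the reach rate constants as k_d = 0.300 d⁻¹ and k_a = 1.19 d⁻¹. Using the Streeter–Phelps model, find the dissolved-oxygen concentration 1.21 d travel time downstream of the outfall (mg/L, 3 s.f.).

Mixed DO = (18.5×7.93 + 1.86×0.831)/(18.5+1.86) = 148.3/20.36 = 7.281 mg/L.
Mixed L₀ = (18.5×4.32 + 1.86×110)/(20.36) = 284.5/20.36 = 13.97 mg/L.
Initial deficit D₀ = C_s − DO₀ = 8.88 − 7.281 = 1.599 mg/L.
D(1.21) = [0.300×13.97/(1.19−0.300)](e^(−0.300×1.21) − e^(−1.19×1.21)) + 1.599 e^(−1.19×1.21)
= 4.710 × (0.6956 − 0.2370) + 1.599 × 0.2370 = 2.539 mg/L.
DO = 8.88 − 2.539 = 6.341 mg/L.

DO ≈ 6.34 mg/L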